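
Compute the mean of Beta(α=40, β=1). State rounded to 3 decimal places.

The Beta mean is α/(α+β) = 40/(40+1) = 0.976.

0.976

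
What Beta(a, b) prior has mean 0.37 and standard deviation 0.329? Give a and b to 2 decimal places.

σ² = 0.329² = 0.108241.
With s = a+b, Var = μ(1−μ)/(s+1), so s+1 = (0.37×0.63)/0.108241 = 2.1535 and s = 1.1535.
a = μs = 0.43, b = (1−μ)s = 0.73.

a = 0.43, b = 0.73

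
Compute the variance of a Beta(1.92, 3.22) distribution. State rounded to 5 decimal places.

0.03811

Var = αβ/[(α+β)²(α+β+1)] = (1.92×3.22)/(5.14²×6.14) = 6.1824/162.216344 = 0.03811.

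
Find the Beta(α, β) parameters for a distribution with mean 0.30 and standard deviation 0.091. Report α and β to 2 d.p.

α = 7.31, β = 17.05

Variance = 0.091² = 0.008281. The moment-matching identity α+β = μ(1−μ)/Var − 1 gives
α+β = 0.2100/0.008281 − 1 = 24.3593, so α = μ·24.3593 = 7.31 and β = (1−μ)·24.3593 = 17.05.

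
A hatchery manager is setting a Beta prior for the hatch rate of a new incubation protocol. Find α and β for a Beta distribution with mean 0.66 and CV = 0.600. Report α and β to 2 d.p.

Var = (CV·μ)² = (0.600×0.66)² = 0.156816.
α+β = μ(1−μ)/Var − 1 = 0.2244/0.156816 − 1 = 0.4310.
Thus α = 0.66·0.4310 = 0.28 and β = 0.34·0.4310 = 0.15.

α = 0.28, β = 0.15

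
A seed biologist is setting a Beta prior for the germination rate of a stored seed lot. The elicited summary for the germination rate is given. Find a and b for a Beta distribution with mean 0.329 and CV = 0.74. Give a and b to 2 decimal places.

σ = CV·μ = 0.74×0.329 = 0.24346, so σ² = 0.059273.
s+1 = μ(1−μ)/σ² = 0.220759/0.059273 = 3.7245, so s = a+b = 2.7245.
a = μs = 0.90, b = (1−μ)s = 1.83.

a = 0.90, b = 1.83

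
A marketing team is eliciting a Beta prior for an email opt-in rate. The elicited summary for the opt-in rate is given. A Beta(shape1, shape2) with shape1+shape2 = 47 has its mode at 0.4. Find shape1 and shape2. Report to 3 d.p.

shape1 = 19.000, shape2 = 28.000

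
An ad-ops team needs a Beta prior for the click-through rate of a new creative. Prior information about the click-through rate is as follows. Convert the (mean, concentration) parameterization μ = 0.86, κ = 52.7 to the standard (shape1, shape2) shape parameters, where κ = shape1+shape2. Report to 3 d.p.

shape1 = 45.322, shape2 = 7.378

Split κ in proportion μ : (1−μ): shape1 = 0.86·52.7 = 45.322, shape2 = 52.7 − 45.322 = 7.378.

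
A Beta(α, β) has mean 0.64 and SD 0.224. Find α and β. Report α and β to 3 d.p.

First σ² = 0.050176. Setting α = μn, β = (1−μ)n with n = α+β,
μ(1−μ)/(n+1) = 0.050176 ⇒ n+1 = 0.2304/0.050176 = 4.5918 ⇒ n = 3.5918.
Hence α = 0.64×3.5918 = 2.299, β = 0.36×3.5918 = 1.293.

α = 2.299, β = 1.293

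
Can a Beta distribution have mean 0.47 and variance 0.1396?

The Beta variance bound is σ² < μ(1−μ).
Here μ(1−μ) = 0.47×0.53 = 0.2491, and 0.1396 < 0.2491.

Yes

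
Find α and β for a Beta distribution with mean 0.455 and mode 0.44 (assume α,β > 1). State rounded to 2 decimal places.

With s = α+β: μ = α/s and mode = (α−1)/(s−2). Eliminating α = μs,
μs − 1 = m(s−2) ⇒ s(μ−m) = 1−2m ⇒ s = 0.12/0.015 = 8.0000.
So α = μs = 3.64, β = (1−μ)s = 4.36.

α = 3.64, β = 4.36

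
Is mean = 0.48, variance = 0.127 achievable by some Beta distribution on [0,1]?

The Beta variance bound is σ² < μ(1−μ).
Here μ(1−μ) = 0.48×0.52 = 0.2496, and 0.127 < 0.2496.

Yes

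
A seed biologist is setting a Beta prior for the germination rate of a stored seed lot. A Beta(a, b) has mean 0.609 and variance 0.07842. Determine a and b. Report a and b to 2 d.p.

Write ν = a+b; then a = μν and Var = μ(1−μ)/(ν+1).
ν = μ(1−μ)/Var − 1 = 0.238119/0.07842 − 1 = 2.0365.
a = 0.609·2.0365 = 1.24, b = 0.391·2.0365 = 0.80.

a = 1.24, b = 0.80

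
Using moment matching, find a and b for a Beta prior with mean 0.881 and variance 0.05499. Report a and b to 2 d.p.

By moment matching, a+b = μ(1−μ)/σ² − 1 = (0.881·0.119)/0.05499 − 1 = 1.9065 − 1 = 0.9065.
Since a/(a+b) = μ, a = 0.881·0.9065 = 0.80 and b = 0.119·0.9065 = 0.11.

a = 0.80, b = 0.11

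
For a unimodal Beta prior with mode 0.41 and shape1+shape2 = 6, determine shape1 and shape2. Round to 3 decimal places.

shape1 = 2.640, shape2 = 3.360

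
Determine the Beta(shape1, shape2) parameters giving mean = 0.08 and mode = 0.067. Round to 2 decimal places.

shape1 = 5.33, shape2 = 61.29

Let s = shape1+shape2. Mean gives shape1 = μs = 0.08s; mode gives (shape1−1)/(s−2) = 0.067.
Substituting: 0.08s − 1 = 0.067(s−2) = 0.067s − 0.134, so 0.013s = 0.866 and s = 66.6154.
Then shape1 = 0.08×66.6154 = 5.33 and shape2 = s−shape1 = 61.29.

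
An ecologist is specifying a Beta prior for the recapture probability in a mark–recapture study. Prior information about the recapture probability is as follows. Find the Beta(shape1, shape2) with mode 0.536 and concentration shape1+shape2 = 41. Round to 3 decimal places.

shape1 = 21.904, shape2 = 19.096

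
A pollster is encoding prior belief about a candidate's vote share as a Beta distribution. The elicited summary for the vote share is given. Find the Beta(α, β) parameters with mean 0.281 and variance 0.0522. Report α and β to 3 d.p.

Let s = α+β. The Beta variance is μ(1−μ)/(s+1).
So s+1 = μ(1−μ)/σ² = (0.281×0.719)/0.0522 = 0.202039/0.0522 = 3.8705, giving s = 2.8705.
Then α = μs = 0.281×2.8705 = 0.807 and β = (1−μ)s = 0.719×2.8705 = 2.064.

α = 0.807, β = 2.064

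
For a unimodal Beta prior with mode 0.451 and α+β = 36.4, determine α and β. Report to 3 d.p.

α = 16.514, β = 19.886

Mode = (α−1)/(κ−2) with κ = α+β, so α−1 = 0.451·34.4 = 15.514.
α = 16.514; β = κ − α = 19.886.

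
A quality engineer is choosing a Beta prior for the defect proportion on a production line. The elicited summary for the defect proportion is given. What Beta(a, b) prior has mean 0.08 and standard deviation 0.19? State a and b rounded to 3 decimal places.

a = 0.083, b = 0.956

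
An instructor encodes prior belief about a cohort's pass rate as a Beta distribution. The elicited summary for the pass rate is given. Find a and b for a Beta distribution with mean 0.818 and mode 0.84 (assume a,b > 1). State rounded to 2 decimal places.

With s = a+b: μ = a/s and mode = (a−1)/(s−2). Eliminating a = μs,
μs − 1 = m(s−2) ⇒ s(μ−m) = 1−2m ⇒ s = -0.68/-0.022 = 30.9091.
So a = μs = 25.28, b = (1−μ)s = 5.63.

a = 25.28, b = 5.63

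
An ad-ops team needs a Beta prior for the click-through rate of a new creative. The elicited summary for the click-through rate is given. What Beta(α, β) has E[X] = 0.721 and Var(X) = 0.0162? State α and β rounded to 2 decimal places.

By moment matching, α+β = μ(1−μ)/σ² − 1 = (0.721·0.279)/0.0162 − 1 = 12.4172 − 1 = 11.4172.
Since α/(α+β) = μ, α = 0.721·11.4172 = 8.23 and β = 0.279·11.4172 = 3.19.

α = 8.23, β = 3.19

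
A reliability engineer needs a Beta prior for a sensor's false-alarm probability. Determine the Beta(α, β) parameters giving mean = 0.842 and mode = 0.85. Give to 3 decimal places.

α = 73.675, β = 13.825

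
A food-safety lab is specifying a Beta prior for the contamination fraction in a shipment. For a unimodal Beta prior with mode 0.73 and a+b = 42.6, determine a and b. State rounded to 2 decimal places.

Mode = (a−1)/(κ−2) with κ = a+b, so a−1 = 0.73·40.6 = 29.64.
a = 30.64; b = κ − a = 11.96.

a = 30.64, b = 11.96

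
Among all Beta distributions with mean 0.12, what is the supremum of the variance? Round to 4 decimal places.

0.1056

For fixed mean μ the Beta variance is μ(1−μ)/(α+β+1), increasing as α+β decreases.
Its least upper bound (not attained) is μ(1−μ) = 0.12·0.88 = 0.1056.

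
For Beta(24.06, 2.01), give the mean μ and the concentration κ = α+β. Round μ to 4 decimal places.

μ = 0.9229, κ = 26.07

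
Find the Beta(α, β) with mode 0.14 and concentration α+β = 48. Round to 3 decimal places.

α = 7.440, β = 40.560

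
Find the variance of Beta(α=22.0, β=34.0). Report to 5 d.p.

Var = αβ/[(α+β)²(α+β+1)] = (22.0×34.0)/(56.0²×57.0) = 748.00/178752.000 = 0.00418.

0.00418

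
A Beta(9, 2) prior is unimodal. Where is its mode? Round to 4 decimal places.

With α,β > 1, mode = (α−1)/(α+β−2) = 8/9 = 0.8889.

0.8889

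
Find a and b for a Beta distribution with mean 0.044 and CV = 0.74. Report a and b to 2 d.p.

Var = (CV·μ)² = (0.74×0.044)² = 0.001060.
a+b = μ(1−μ)/Var − 1 = 0.042064/0.001060 − 1 = 38.6773.
Thus a = 0.044·38.6773 = 1.70 and b = 0.956·38.6773 = 36.98.

a = 1.70, b = 36.98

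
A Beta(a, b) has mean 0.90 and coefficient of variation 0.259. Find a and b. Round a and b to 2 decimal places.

a = 0.59, b = 0.07

Var = (CV·μ)² = (0.259×0.90)² = 0.054336.
a+b = μ(1−μ)/Var − 1 = 0.0900/0.054336 − 1 = 0.6564.
Thus a = 0.90·0.6564 = 0.59 and b = 0.10·0.6564 = 0.07.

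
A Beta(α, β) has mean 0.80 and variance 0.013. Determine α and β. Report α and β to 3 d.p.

α = 9.046, β = 2.262

Write ν = α+β; then α = μν and Var = μ(1−μ)/(ν+1).
ν = μ(1−μ)/Var − 1 = 0.1600/0.013 − 1 = 11.3077.
α = 0.80·11.3077 = 9.046, β = 0.20·11.3077 = 2.262.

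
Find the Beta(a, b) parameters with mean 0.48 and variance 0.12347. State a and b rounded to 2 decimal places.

Write ν = a+b; then a = μν and Var = μ(1−μ)/(ν+1).
ν = μ(1−μ)/Var − 1 = 0.2496/0.12347 − 1 = 1.0215.
a = 0.48·1.0215 = 0.49, b = 0.52·1.0215 = 0.53.

a = 0.49, b = 0.53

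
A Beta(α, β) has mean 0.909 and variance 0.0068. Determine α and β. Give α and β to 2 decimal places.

By moment matching, α+β = μ(1−μ)/σ² − 1 = (0.909·0.091)/0.0068 − 1 = 12.1646 − 1 = 11.1646.
Since α/(α+β) = μ, α = 0.909·11.1646 = 10.15 and β = 0.091·11.1646 = 1.02.

α = 10.15, β = 1.02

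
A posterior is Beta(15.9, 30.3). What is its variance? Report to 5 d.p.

0.00478

Var = αβ/[(α+β)²(α+β+1)] = (15.9×30.3)/(46.2²×47.2) = 481.77/100745.568 = 0.00478.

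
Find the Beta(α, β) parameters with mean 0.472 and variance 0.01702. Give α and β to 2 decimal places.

By moment matching, α+β = μ(1−μ)/σ² − 1 = (0.472·0.528)/0.01702 − 1 = 14.6425 − 1 = 13.6425.
Since α/(α+β) = μ, α = 0.472·13.6425 = 6.44 and β = 0.528·13.6425 = 7.20.

α = 6.44, β = 7.20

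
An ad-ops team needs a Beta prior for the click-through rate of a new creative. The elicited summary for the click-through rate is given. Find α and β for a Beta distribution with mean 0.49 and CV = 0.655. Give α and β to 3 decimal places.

Var = (CV·μ)² = (0.655×0.49)² = 0.103009.
α+β = μ(1−μ)/Var − 1 = 0.2499/0.103009 − 1 = 1.4260.
Thus α = 0.49·1.4260 = 0.699 and β = 0.51·1.4260 = 0.727.

α = 0.699, β = 0.727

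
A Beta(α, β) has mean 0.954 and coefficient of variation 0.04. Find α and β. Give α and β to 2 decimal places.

σ = CV·μ = 0.04×0.954 = 0.03816, so σ² = 0.001456.
s+1 = μ(1−μ)/σ² = 0.043884/0.001456 = 30.1363, so s = α+β = 29.1363.
α = μs = 27.80, β = (1−μ)s = 1.34.

α = 27.80, β = 1.34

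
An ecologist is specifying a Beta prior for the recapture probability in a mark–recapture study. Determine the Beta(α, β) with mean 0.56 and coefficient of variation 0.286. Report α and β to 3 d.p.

σ = CV·μ = 0.286×0.56 = 0.16016, so σ² = 0.025651.
s+1 = μ(1−μ)/σ² = 0.2464/0.025651 = 9.6058, so s = α+β = 8.6058.
α = μs = 4.819, β = (1−μ)s = 3.787.

α = 4.819, β = 3.787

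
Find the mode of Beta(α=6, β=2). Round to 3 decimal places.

0.833

With α,β > 1, mode = (α−1)/(α+β−2) = 5/6 = 0.833.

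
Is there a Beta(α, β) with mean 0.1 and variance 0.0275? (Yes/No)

The Beta variance bound is σ² < μ(1−μ).
Here μ(1−μ) = 0.1×0.9 = 0.09, and 0.0275 < 0.09.

Yes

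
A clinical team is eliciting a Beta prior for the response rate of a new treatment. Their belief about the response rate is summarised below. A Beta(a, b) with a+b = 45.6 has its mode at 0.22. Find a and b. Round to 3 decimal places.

a = 10.592, b = 35.008

Mode = (a−1)/(κ−2) with κ = a+b, so a−1 = 0.22·43.6 = 9.592.
a = 10.592; b = κ − a = 35.008.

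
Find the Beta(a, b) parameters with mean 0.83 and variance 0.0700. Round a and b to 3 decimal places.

a = 0.843, b = 0.173

Write ν = a+b; then a = μν and Var = μ(1−μ)/(ν+1).
ν = μ(1−μ)/Var − 1 = 0.1411/0.0700 − 1 = 1.0157.
a = 0.83·1.0157 = 0.843, b = 0.17·1.0157 = 0.173.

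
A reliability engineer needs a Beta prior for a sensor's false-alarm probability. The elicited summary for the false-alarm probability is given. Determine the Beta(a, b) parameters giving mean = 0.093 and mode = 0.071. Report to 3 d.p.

Let s = a+b. Mean gives a = μs = 0.093s; mode gives (a−1)/(s−2) = 0.071.
Substituting: 0.093s − 1 = 0.071(s−2) = 0.071s − 0.142, so 0.022s = 0.858 and s = 39.0000.
Then a = 0.093×39.0000 = 3.627 and b = s−a = 35.373.

a = 3.627, b = 35.373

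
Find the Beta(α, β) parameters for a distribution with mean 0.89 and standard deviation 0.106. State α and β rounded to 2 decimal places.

α = 6.86, β = 0.85

σ² = 0.106² = 0.011236.
With s = α+β, Var = μ(1−μ)/(s+1), so s+1 = (0.89×0.11)/0.011236 = 8.7131 and s = 7.7131.
α = μs = 6.86, β = (1−μ)s = 0.85.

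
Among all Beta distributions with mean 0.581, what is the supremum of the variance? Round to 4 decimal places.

0.2434

Var = μ(1−μ)/(α+β+1), which approaches μ(1−μ) as α+β → 0.
So the supremum is μ(1−μ) = 0.581×0.419 = 0.2434.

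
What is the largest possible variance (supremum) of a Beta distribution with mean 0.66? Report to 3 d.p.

0.224

Var = μ(1−μ)/(α+β+1), which approaches μ(1−μ) as α+β → 0.
So the supremum is μ(1−μ) = 0.66×0.34 = 0.224.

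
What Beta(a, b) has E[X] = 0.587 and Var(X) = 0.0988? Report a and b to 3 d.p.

a = 0.853, b = 0.600

Write ν = a+b; then a = μν and Var = μ(1−μ)/(ν+1).
ν = μ(1−μ)/Var − 1 = 0.242431/0.0988 − 1 = 1.4538.
a = 0.587·1.4538 = 0.853, b = 0.413·1.4538 = 0.600.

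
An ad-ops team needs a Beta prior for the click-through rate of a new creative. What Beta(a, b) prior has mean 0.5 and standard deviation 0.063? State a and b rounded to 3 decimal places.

a = 30.994, b = 30.994

Variance = 0.063² = 0.003969. The moment-matching identity a+b = μ(1−μ)/Var − 1 gives
a+b = 0.25/0.003969 − 1 = 61.9882, so a = μ·61.9882 = 30.994 and b = (1−μ)·61.9882 = 30.994.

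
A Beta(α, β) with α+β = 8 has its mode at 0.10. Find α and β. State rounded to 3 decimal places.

Mode = (α−1)/(κ−2) with κ = α+β, so α−1 = 0.10·6 = 0.600.
α = 1.600; β = κ − α = 6.400.

α = 1.600, β = 6.400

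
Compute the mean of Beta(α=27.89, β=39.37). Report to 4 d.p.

0.4147

The Beta mean is α/(α+β) = 27.89/(27.89+39.37) = 0.4147.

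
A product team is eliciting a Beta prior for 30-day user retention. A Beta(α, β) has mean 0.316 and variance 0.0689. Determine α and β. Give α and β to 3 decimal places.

α = 0.675, β = 1.462

By moment matching, α+β = μ(1−μ)/σ² − 1 = (0.316·0.684)/0.0689 − 1 = 3.1371 − 1 = 2.1371.
Since α/(α+β) = μ, α = 0.316·2.1371 = 0.675 and β = 0.684·2.1371 = 1.462.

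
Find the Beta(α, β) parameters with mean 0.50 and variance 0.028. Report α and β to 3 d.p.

Let s = α+β. The Beta variance is μ(1−μ)/(s+1).
So s+1 = μ(1−μ)/σ² = (0.50×0.50)/0.028 = 0.2500/0.028 = 8.9286, giving s = 7.9286.
Then α = μs = 0.50×7.9286 = 3.964 and β = (1−μ)s = 0.50×7.9286 = 3.964.

α = 3.964, β = 3.964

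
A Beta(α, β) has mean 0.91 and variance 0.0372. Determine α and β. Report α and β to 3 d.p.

α = 1.093, β = 0.108

Let s = α+β. The Beta variance is μ(1−μ)/(s+1).
So s+1 = μ(1−μ)/σ² = (0.91×0.09)/0.0372 = 0.0819/0.0372 = 2.2016, giving s = 1.2016.
Then α = μs = 0.91×1.2016 = 1.093 and β = (1−μ)s = 0.09×1.2016 = 0.108.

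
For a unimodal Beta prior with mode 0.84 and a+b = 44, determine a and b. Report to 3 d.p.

Since the density peak of Beta(a,b) is at (a−1)/(a+b−2),
a = 1 + 0.84(44−2) = 36.280 and b = 44 − 36.280 = 7.720.

a = 36.280, b = 7.720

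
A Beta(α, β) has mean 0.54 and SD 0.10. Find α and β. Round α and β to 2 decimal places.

α = 12.87, β = 10.97

Variance = 0.10² = 0.0100. The moment-matching identity α+β = μ(1−μ)/Var − 1 gives
α+β = 0.2484/0.0100 − 1 = 23.8400, so α = μ·23.8400 = 12.87 and β = (1−μ)·23.8400 = 10.97.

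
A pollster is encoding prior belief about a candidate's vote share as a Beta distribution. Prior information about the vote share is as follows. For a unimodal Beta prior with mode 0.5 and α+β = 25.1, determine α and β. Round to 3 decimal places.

For α,β>1 the mode is (α−1)/(α+β−2), so α = mode·(κ−2)+1 = 0.5×23.1+1 = 12.550.
And β = (1−mode)·(κ−2)+1 = 0.5×23.1+1 = 12.550.

α = 12.550, β = 12.550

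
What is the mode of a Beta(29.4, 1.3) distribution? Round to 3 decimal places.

The density x^(α−1)(1−x)^(β−1) is maximised at (α−1)/(α+β−2) = 28.4/28.7 = 0.990.

0.990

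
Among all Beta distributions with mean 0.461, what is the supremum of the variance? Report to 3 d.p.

0.248

Var = μ(1−μ)/(α+β+1), which approaches μ(1−μ) as α+β → 0.
So the supremum is μ(1−μ) = 0.461×0.539 = 0.248.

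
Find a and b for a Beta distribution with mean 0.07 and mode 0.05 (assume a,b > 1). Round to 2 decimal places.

With s = a+b: μ = a/s and mode = (a−1)/(s−2). Eliminating a = μs,
μs − 1 = m(s−2) ⇒ s(μ−m) = 1−2m ⇒ s = 0.90/0.02 = 45.0000.
So a = μs = 3.15, b = (1−μ)s = 41.85.

a = 3.15, b = 41.85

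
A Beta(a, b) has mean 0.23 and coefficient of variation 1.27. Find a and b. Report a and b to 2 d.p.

σ = CV·μ = 1.27×0.23 = 0.29210, so σ² = 0.085322.
s+1 = μ(1−μ)/σ² = 0.1771/0.085322 = 2.0757, so s = a+b = 1.0757.
a = μs = 0.25, b = (1−μ)s = 0.83.

a = 0.25, b = 0.83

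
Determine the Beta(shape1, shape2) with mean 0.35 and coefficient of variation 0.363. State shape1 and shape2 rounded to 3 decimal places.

σ = CV·μ = 0.363×0.35 = 0.12705, so σ² = 0.016142.
s+1 = μ(1−μ)/σ² = 0.2275/0.016142 = 14.0939, so s = shape1+shape2 = 13.0939.
shape1 = μs = 4.583, shape2 = (1−μ)s = 8.511.

shape1 = 4.583, shape2 = 8.511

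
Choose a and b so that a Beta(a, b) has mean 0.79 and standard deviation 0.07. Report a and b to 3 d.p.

σ² = 0.07² = 0.0049.
With s = a+b, Var = μ(1−μ)/(s+1), so s+1 = (0.79×0.21)/0.0049 = 33.8571 and s = 32.8571.
a = μs = 25.957, b = (1−μ)s = 6.900.

a = 25.957, b = 6.900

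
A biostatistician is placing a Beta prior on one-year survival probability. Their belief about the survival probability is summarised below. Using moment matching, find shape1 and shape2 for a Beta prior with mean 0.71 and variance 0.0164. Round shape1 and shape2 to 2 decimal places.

shape1 = 8.20, shape2 = 3.35

Write ν = shape1+shape2; then shape1 = μν and Var = μ(1−μ)/(ν+1).
ν = μ(1−μ)/Var − 1 = 0.2059/0.0164 − 1 = 11.5549.
shape1 = 0.71·11.5549 = 8.20, shape2 = 0.29·11.5549 = 3.35.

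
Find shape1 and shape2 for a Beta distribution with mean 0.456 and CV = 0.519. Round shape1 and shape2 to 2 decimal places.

shape1 = 1.56, shape2 = 1.87

Var = (CV·μ)² = (0.519×0.456)² = 0.056010.
shape1+shape2 = μ(1−μ)/Var − 1 = 0.248064/0.056010 − 1 = 3.4289.
Thus shape1 = 0.456·3.4289 = 1.56 and shape2 = 0.544·3.4289 = 1.87.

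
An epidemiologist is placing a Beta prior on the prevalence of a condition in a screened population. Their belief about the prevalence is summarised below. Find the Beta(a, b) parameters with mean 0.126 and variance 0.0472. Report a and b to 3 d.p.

a = 0.168, b = 1.165

Write ν = a+b; then a = μν and Var = μ(1−μ)/(ν+1).
ν = μ(1−μ)/Var − 1 = 0.110124/0.0472 − 1 = 1.3331.
a = 0.126·1.3331 = 0.168, b = 0.874·1.3331 = 1.165.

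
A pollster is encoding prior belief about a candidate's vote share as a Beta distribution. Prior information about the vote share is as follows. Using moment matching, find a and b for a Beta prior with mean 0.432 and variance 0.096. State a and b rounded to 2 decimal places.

a = 0.67, b = 0.88

Write ν = a+b; then a = μν and Var = μ(1−μ)/(ν+1).
ν = μ(1−μ)/Var − 1 = 0.245376/0.096 − 1 = 1.5560.
a = 0.432·1.5560 = 0.67, b = 0.568·1.5560 = 0.88.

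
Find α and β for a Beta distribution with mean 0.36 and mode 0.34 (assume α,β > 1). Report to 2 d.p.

α = 5.76, β = 10.24

Let s = α+β. Mean gives α = μs = 0.36s; mode gives (α−1)/(s−2) = 0.34.
Substituting: 0.36s − 1 = 0.34(s−2) = 0.34s − 0.68, so 0.02s = 0.32 and s = 16.0000.
Then α = 0.36×16.0000 = 5.76 and β = s−α = 10.24.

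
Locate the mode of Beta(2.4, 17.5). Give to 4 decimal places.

0.0782

The density x^(α−1)(1−x)^(β−1) is maximised at (α−1)/(α+β−2) = 1.4/17.9 = 0.0782.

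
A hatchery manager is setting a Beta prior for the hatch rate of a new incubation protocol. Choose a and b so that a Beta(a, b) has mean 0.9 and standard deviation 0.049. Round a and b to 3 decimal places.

a = 32.836, b = 3.648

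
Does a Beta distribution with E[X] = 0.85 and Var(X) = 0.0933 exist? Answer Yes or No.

Yes

For any Beta, Var(X) < E[X]·(1−E[X]).
Here μ(1−μ) = 0.85×0.15 = 0.1275, and 0.0933 < 0.1275.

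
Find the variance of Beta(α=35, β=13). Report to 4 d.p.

0.0040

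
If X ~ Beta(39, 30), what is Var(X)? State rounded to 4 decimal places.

0.0035

Var = αβ/[(α+β)²(α+β+1)] = (39×30)/(69²×70) = 1170/333270 = 0.0035.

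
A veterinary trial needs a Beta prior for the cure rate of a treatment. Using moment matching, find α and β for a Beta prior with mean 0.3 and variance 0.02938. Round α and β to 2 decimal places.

α = 1.84, β = 4.30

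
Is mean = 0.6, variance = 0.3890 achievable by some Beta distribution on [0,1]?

No

For any Beta, Var(X) < E[X]·(1−E[X]).
Here μ(1−μ) = 0.6×0.4 = 0.24, and 0.3890 ≥ 0.24.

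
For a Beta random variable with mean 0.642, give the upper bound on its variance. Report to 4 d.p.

For fixed mean μ the Beta variance is μ(1−μ)/(α+β+1), increasing as α+β decreases.
Its least upper bound (not attained) is μ(1−μ) = 0.642·0.358 = 0.2298.

0.2298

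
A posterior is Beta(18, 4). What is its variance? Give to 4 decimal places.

α+β = 22 and αβ = 72, so Var = αβ/[(α+β)²(α+β+1)] = 72/11132 = 0.0065.

0.0065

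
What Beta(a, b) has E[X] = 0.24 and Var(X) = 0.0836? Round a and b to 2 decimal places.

Write ν = a+b; then a = μν and Var = μ(1−μ)/(ν+1).
ν = μ(1−μ)/Var − 1 = 0.1824/0.0836 − 1 = 1.1818.
a = 0.24·1.1818 = 0.28, b = 0.76·1.1818 = 0.90.

a = 0.28, b = 0.90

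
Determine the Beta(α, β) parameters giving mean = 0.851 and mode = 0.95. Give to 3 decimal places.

Let s = α+β. Mean gives α = μs = 0.851s; mode gives (α−1)/(s−2) = 0.95.
Substituting: 0.851s − 1 = 0.95(s−2) = 0.95s − 1.90, so -0.099s = -0.90 and s = 9.0909.
Then α = 0.851×9.0909 = 7.736 and β = s−α = 1.355.

α = 7.736, β = 1.355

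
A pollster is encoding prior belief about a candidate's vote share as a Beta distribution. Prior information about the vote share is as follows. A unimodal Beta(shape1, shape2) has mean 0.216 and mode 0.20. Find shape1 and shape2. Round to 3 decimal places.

shape1 = 8.100, shape2 = 29.400

With s = shape1+shape2: μ = shape1/s and mode = (shape1−1)/(s−2). Eliminating shape1 = μs,
μs − 1 = m(s−2) ⇒ s(μ−m) = 1−2m ⇒ s = 0.60/0.016 = 37.5000.
So shape1 = μs = 8.100, shape2 = (1−μ)s = 29.400.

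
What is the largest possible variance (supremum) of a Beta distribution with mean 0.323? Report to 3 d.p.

0.219

For fixed mean μ the Beta variance is μ(1−μ)/(α+β+1), increasing as α+β decreases.
Its least upper bound (not attained) is μ(1−μ) = 0.323·0.677 = 0.219.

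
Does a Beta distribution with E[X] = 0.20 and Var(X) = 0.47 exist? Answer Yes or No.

No

The Beta variance bound is σ² < μ(1−μ).
Here μ(1−μ) = 0.20×0.80 = 0.1600, and 0.47 ≥ 0.1600.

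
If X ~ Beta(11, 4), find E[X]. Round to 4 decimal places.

0.7333

The Beta mean is α/(α+β) = 11/(11+4) = 0.7333.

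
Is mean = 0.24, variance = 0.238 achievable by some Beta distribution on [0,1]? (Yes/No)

No

A Beta with mean μ has variance μ(1−μ)/(α+β+1) < μ(1−μ).
Here μ(1−μ) = 0.24×0.76 = 0.1824, and 0.238 ≥ 0.1824.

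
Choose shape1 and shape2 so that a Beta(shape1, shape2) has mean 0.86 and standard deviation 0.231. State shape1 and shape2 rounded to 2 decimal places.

shape1 = 1.08, shape2 = 0.18

First σ² = 0.053361. Setting shape1 = μn, shape2 = (1−μ)n with n = shape1+shape2,
μ(1−μ)/(n+1) = 0.053361 ⇒ n+1 = 0.1204/0.053361 = 2.2563 ⇒ n = 1.2563.
Hence shape1 = 0.86×1.2563 = 1.08, shape2 = 0.14×1.2563 = 0.18.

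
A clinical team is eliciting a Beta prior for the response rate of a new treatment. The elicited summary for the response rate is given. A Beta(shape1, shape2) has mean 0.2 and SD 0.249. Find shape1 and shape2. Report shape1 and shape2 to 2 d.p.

shape1 = 0.32, shape2 = 1.26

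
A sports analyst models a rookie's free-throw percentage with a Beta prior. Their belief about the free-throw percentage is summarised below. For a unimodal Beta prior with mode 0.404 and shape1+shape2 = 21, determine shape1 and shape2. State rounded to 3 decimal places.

Mode = (shape1−1)/(κ−2) with κ = shape1+shape2, so shape1−1 = 0.404·19 = 7.676.
shape1 = 8.676; shape2 = κ − shape1 = 12.324.

shape1 = 8.676, shape2 = 12.324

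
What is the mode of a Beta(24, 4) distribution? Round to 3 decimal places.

The density x^(α−1)(1−x)^(β−1) is maximised at (α−1)/(α+β−2) = 23/26 = 0.885.

0.885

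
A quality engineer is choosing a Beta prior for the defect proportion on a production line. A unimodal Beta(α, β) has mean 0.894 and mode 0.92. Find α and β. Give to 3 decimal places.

α = 28.883, β = 3.425

Let s = α+β. Mean gives α = μs = 0.894s; mode gives (α−1)/(s−2) = 0.92.
Substituting: 0.894s − 1 = 0.92(s−2) = 0.92s − 1.84, so -0.026s = -0.84 and s = 32.3077.
Then α = 0.894×32.3077 = 28.883 and β = s−α = 3.425.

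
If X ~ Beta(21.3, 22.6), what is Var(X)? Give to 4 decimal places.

0.0056

Var = αβ/[(α+β)²(α+β+1)] = (21.3×22.6)/(43.9²×44.9) = 481.38/86531.729 = 0.0056.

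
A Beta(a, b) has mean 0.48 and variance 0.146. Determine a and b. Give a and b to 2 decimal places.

a = 0.34, b = 0.37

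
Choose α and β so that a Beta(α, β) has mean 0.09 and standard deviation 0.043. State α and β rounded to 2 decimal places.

α = 3.90, β = 39.40

First σ² = 0.001849. Setting α = μn, β = (1−μ)n with n = α+β,
μ(1−μ)/(n+1) = 0.001849 ⇒ n+1 = 0.0819/0.001849 = 44.2942 ⇒ n = 43.2942.
Hence α = 0.09×43.2942 = 3.90, β = 0.91×43.2942 = 39.40.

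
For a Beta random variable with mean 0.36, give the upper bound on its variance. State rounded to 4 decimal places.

For fixed mean μ the Beta variance is μ(1−μ)/(α+β+1), increasing as α+β decreases.
Its least upper bound (not attained) is μ(1−μ) = 0.36·0.64 = 0.2304.

0.2304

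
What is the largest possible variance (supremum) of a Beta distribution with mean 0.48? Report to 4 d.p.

For fixed mean μ the Beta variance is μ(1−μ)/(α+β+1), increasing as α+β decreases.
Its least upper bound (not attained) is μ(1−μ) = 0.48·0.52 = 0.2496.

0.2496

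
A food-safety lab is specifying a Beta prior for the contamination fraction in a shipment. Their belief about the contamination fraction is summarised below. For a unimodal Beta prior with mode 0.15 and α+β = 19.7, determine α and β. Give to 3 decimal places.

α = 3.655, β = 16.045

Since the density peak of Beta(α,β) is at (α−1)/(α+β−2),
α = 1 + 0.15(19.7−2) = 3.655 and β = 19.7 − 3.655 = 16.045.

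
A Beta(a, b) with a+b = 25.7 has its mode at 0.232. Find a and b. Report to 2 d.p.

a = 6.50, b = 19.20

For a,b>1 the mode is (a−1)/(a+b−2), so a = mode·(κ−2)+1 = 0.232×23.7+1 = 6.50.
And b = (1−mode)·(κ−2)+1 = 0.768×23.7+1 = 19.20.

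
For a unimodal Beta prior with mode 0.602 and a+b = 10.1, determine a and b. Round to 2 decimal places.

Since the density peak of Beta(a,b) is at (a−1)/(a+b−2),
a = 1 + 0.602(10.1−2) = 5.88 and b = 10.1 − 5.88 = 4.22.

a = 5.88, b = 4.22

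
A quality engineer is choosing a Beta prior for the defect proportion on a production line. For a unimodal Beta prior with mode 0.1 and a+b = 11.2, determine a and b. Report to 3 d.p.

a = 1.920, b = 9.280

Since the density peak of Beta(a,b) is at (a−1)/(a+b−2),
a = 1 + 0.1(11.2−2) = 1.920 and b = 11.2 − 1.920 = 9.280.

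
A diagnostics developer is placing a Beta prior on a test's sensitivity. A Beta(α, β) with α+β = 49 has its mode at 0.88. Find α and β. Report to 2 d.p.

Since the density peak of Beta(α,β) is at (α−1)/(α+β−2),
α = 1 + 0.88(49−2) = 42.36 and β = 49 − 42.36 = 6.64.

α = 42.36, β = 6.64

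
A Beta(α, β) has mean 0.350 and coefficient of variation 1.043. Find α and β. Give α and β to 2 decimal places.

σ = CV·μ = 1.043×0.350 = 0.36505, so σ² = 0.133262.
s+1 = μ(1−μ)/σ² = 0.227500/0.133262 = 1.7072, so s = α+β = 0.7072.
α = μs = 0.25, β = (1−μ)s = 0.46.

α = 0.25, β = 0.46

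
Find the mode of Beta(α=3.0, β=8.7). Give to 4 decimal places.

0.2062

The density x^(α−1)(1−x)^(β−1) is maximised at (α−1)/(α+β−2) = 2.0/9.7 = 0.2062.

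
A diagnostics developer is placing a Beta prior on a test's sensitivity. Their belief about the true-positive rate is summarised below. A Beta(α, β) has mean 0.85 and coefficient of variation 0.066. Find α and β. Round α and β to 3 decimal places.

α = 33.585, β = 5.927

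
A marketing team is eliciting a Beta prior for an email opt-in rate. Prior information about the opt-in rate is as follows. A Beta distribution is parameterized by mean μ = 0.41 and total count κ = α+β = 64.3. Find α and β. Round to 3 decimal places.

α = 26.363, β = 37.937

Split κ in proportion μ : (1−μ): α = 0.41·64.3 = 26.363, β = 64.3 − 26.363 = 37.937.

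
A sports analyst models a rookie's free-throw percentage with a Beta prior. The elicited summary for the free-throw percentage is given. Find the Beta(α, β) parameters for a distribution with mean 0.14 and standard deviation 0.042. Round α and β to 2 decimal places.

α = 9.42, β = 57.84

σ² = 0.042² = 0.001764.
With s = α+β, Var = μ(1−μ)/(s+1), so s+1 = (0.14×0.86)/0.001764 = 68.2540 and s = 67.2540.
α = μs = 9.42, β = (1−μ)s = 57.84.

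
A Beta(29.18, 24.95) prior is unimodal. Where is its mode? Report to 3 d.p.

With α,β > 1, mode = (α−1)/(α+β−2) = 28.18/52.13 = 0.541.

0.541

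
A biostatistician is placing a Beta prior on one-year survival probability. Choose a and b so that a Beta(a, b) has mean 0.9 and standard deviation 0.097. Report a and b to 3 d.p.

a = 7.709, b = 0.857

σ² = 0.097² = 0.009409.
With s = a+b, Var = μ(1−μ)/(s+1), so s+1 = (0.9×0.1)/0.009409 = 9.5653 and s = 8.5653.
a = μs = 7.709, b = (1−μ)s = 0.857.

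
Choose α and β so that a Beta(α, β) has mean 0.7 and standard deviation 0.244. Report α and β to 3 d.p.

α = 1.769, β = 0.758

σ² = 0.244² = 0.059536.
With s = α+β, Var = μ(1−μ)/(s+1), so s+1 = (0.7×0.3)/0.059536 = 3.5273 and s = 2.5273.
α = μs = 1.769, β = (1−μ)s = 0.758.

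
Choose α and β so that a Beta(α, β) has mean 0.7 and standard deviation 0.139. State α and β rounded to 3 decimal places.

First σ² = 0.019321. Setting α = μn, β = (1−μ)n with n = α+β,
μ(1−μ)/(n+1) = 0.019321 ⇒ n+1 = 0.21/0.019321 = 10.8690 ⇒ n = 9.8690.
Hence α = 0.7×9.8690 = 6.908, β = 0.3×9.8690 = 2.961.

α = 6.908, β = 2.961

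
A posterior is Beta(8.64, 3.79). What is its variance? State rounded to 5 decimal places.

0.01578

Var = αβ/[(α+β)²(α+β+1)] = (8.64×3.79)/(12.43²×13.43) = 32.7456/2075.000807 = 0.01578.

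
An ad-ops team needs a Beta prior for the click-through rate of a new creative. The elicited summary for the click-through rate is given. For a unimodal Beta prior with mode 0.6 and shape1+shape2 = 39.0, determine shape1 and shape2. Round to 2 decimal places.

Since the density peak of Beta(shape1,shape2) is at (shape1−1)/(shape1+shape2−2),
shape1 = 1 + 0.6(39.0−2) = 23.20 and shape2 = 39.0 − 23.20 = 15.80.

shape1 = 23.20, shape2 = 15.80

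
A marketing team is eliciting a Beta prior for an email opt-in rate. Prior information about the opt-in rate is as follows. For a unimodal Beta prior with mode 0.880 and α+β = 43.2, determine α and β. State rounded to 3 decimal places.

α = 37.256, β = 5.944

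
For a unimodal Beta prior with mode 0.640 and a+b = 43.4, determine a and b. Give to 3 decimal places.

a = 27.496, b = 15.904

Since the density peak of Beta(a,b) is at (a−1)/(a+b−2),
a = 1 + 0.640(43.4−2) = 27.496 and b = 43.4 − 27.496 = 15.904.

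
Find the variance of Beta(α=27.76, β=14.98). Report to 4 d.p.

Var = αβ/[(α+β)²(α+β+1)] = (27.76×14.98)/(42.74²×43.74) = 415.8448/79900.190424 = 0.0052.

0.0052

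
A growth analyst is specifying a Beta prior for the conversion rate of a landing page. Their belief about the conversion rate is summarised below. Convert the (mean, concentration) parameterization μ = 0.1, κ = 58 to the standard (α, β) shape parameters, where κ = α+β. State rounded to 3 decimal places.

α = 5.800, β = 52.200

α = μκ = 0.1×58 = 5.800 and β = (1−μ)κ = 0.9×58 = 52.200.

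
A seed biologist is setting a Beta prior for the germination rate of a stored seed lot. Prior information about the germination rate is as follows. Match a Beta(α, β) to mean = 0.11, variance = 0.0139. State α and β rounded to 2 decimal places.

Let s = α+β. The Beta variance is μ(1−μ)/(s+1).
So s+1 = μ(1−μ)/σ² = (0.11×0.89)/0.0139 = 0.0979/0.0139 = 7.0432, giving s = 6.0432.
Then α = μs = 0.11×6.0432 = 0.66 and β = (1−μ)s = 0.89×6.0432 = 5.38.

α = 0.66, β = 5.38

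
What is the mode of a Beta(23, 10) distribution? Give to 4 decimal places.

The density x^(α−1)(1−x)^(β−1) is maximised at (α−1)/(α+β−2) = 22/31 = 0.7097.

0.7097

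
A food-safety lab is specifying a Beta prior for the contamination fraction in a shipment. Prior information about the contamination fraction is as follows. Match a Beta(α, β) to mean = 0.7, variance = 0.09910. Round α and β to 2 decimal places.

α = 0.78, β = 0.34

By moment matching, α+β = μ(1−μ)/σ² − 1 = (0.7·0.3)/0.09910 − 1 = 2.1191 − 1 = 1.1191.
Since α/(α+β) = μ, α = 0.7·1.1191 = 0.78 and β = 0.3·1.1191 = 0.34.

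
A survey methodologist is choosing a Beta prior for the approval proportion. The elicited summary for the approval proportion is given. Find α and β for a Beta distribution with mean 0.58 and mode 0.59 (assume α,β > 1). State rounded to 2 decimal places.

With s = α+β: μ = α/s and mode = (α−1)/(s−2). Eliminating α = μs,
μs − 1 = m(s−2) ⇒ s(μ−m) = 1−2m ⇒ s = -0.18/-0.01 = 18.0000.
So α = μs = 10.44, β = (1−μ)s = 7.56.

α = 10.44, β = 7.56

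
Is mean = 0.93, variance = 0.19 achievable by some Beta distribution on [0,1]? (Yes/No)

For any Beta, Var(X) < E[X]·(1−E[X]).
Here μ(1−μ) = 0.93×0.07 = 0.0651, and 0.19 ≥ 0.0651.

No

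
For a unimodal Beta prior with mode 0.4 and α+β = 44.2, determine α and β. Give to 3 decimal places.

Since the density peak of Beta(α,β) is at (α−1)/(α+β−2),
α = 1 + 0.4(44.2−2) = 17.880 and β = 44.2 − 17.880 = 26.320.

α = 17.880, β = 26.320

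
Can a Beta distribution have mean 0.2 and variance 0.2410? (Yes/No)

No

The Beta variance bound is σ² < μ(1−μ).
Here μ(1−μ) = 0.2×0.8 = 0.16, and 0.2410 ≥ 0.16.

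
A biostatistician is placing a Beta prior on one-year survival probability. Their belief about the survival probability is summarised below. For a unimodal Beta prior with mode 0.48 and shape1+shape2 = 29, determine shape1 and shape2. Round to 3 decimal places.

shape1 = 13.960, shape2 = 15.040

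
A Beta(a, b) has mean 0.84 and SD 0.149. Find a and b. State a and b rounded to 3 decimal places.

a = 4.245, b = 0.809

σ² = 0.149² = 0.022201.
With s = a+b, Var = μ(1−μ)/(s+1), so s+1 = (0.84×0.16)/0.022201 = 6.0538 and s = 5.0538.
a = μs = 4.245, b = (1−μ)s = 0.809.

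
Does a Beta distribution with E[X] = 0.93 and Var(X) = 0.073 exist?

A Beta with mean μ has variance μ(1−μ)/(α+β+1) < μ(1−μ).
Here μ(1−μ) = 0.93×0.07 = 0.0651, and 0.073 ≥ 0.0651.

No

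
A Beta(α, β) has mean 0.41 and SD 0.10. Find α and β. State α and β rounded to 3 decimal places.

α = 9.508, β = 13.682

Variance = 0.10² = 0.0100. The moment-matching identity α+β = μ(1−μ)/Var − 1 gives
α+β = 0.2419/0.0100 − 1 = 23.1900, so α = μ·23.1900 = 9.508 and β = (1−μ)·23.1900 = 13.682.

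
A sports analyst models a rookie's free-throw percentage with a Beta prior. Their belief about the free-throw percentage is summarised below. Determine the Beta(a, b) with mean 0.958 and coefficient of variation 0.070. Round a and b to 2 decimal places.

a = 7.61, b = 0.33

σ = CV·μ = 0.070×0.958 = 0.06706, so σ² = 0.004497.
s+1 = μ(1−μ)/σ² = 0.040236/0.004497 = 8.9472, so s = a+b = 7.9472.
a = μs = 7.61, b = (1−μ)s = 0.33.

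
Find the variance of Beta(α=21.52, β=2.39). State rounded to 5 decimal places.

0.00361

μ = 21.52/23.91 = 0.900042; Var = μ(1−μ)/(α+β+1) = 0.0899665/24.91 = 0.00361.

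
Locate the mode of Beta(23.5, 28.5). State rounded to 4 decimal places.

0.4500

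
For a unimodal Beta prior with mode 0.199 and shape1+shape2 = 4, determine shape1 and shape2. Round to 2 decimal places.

Since the density peak of Beta(shape1,shape2) is at (shape1−1)/(shape1+shape2−2),
shape1 = 1 + 0.199(4−2) = 1.40 and shape2 = 4 − 1.40 = 2.60.

shape1 = 1.40, shape2 = 2.60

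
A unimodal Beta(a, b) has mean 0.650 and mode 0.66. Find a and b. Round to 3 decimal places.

Let s = a+b. Mean gives a = μs = 0.650s; mode gives (a−1)/(s−2) = 0.66.
Substituting: 0.650s − 1 = 0.66(s−2) = 0.66s − 1.32, so -0.010s = -0.32 and s = 32.0000.
Then a = 0.650×32.0000 = 20.800 and b = s−a = 11.200.

a = 20.800, b = 11.200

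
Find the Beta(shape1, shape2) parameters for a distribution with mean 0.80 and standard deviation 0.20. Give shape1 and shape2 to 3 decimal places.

shape1 = 2.400, shape2 = 0.600

First σ² = 0.0400. Setting shape1 = μn, shape2 = (1−μ)n with n = shape1+shape2,
μ(1−μ)/(n+1) = 0.0400 ⇒ n+1 = 0.1600/0.0400 = 4.0000 ⇒ n = 3.0000.
Hence shape1 = 0.80×3.0000 = 2.400, shape2 = 0.20×3.0000 = 0.600.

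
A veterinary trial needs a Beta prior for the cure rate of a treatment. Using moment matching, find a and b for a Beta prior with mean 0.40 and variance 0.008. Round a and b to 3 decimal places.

Let s = a+b. The Beta variance is μ(1−μ)/(s+1).
So s+1 = μ(1−μ)/σ² = (0.40×0.60)/0.008 = 0.2400/0.008 = 30.0000, giving s = 29.0000.
Then a = μs = 0.40×29.0000 = 11.600 and b = (1−μ)s = 0.60×29.0000 = 17.400.

a = 11.600, b = 17.400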